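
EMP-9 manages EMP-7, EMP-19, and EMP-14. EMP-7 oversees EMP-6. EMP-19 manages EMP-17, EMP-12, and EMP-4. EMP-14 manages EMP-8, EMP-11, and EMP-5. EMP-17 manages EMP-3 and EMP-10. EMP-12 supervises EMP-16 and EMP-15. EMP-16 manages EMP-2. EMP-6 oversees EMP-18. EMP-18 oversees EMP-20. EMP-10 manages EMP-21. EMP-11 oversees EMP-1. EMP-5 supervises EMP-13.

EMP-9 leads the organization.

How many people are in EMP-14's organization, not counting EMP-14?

EMP-14 directly manages EMP-8, EMP-11, EMP-5. EMP-8 has no reports. Under EMP-11: EMP-1 (1). Under EMP-5: EMP-13 (1). So EMP-14's organization is 3 direct reports plus everyone under them: 1 + 2 + 2 = 5.

5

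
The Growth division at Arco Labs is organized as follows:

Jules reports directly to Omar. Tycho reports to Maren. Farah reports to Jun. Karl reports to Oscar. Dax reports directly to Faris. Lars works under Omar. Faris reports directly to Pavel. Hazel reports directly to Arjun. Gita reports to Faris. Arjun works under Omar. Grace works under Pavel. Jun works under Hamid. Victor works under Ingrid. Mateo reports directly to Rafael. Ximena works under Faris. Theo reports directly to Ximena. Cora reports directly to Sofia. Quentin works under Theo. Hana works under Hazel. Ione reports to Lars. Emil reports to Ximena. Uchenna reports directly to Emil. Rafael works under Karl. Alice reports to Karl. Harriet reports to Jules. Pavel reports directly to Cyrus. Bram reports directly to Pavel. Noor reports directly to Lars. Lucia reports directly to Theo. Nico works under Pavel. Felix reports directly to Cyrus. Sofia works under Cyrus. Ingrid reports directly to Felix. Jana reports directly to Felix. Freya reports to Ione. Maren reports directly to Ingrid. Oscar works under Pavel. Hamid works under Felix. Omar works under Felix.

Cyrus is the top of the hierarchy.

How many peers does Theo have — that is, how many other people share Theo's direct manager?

1

Theo reports to Ximena. Ximena's other direct reports are Emil — 1 peer.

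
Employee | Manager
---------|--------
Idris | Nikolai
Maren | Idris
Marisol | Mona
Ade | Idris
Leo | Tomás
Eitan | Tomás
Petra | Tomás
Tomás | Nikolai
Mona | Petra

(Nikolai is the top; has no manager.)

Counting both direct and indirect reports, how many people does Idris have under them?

Idris directly manages Ade, Maren. Ade has no reports. Maren has no reports. So Idris's organization is 2 direct reports plus everyone under them: 1 + 1 = 2.

2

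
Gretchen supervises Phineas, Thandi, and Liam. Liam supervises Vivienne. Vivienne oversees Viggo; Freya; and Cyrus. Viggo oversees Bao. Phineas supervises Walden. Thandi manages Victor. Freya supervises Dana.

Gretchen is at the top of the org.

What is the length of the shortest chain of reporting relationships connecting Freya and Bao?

3

Freya is 1 level below Vivienne, and Bao is 2 levels below Vivienne (their lowest common manager). The shortest path runs up from Freya to Vivienne and back down to Bao: 1 + 2 = 3 links.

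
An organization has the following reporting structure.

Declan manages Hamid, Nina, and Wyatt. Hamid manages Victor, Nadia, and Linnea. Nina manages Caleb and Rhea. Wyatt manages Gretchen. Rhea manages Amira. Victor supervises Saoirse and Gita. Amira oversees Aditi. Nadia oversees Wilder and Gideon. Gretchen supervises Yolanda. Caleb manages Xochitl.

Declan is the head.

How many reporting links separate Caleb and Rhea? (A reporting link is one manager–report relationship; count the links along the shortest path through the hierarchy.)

Caleb is 1 level below Nina, and Rhea is 1 level below Nina (their lowest common manager). The shortest path runs up from Caleb to Nina and back down to Rhea: 1 + 1 = 2 links.

2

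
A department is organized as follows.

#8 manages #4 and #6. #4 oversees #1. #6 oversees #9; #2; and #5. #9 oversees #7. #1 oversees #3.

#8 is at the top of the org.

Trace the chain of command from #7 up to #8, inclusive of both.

#7 -> #9 -> #6 -> #8

#7 reports to #9. #9 reports to #6. #6 reports to #8. #8 is at the top.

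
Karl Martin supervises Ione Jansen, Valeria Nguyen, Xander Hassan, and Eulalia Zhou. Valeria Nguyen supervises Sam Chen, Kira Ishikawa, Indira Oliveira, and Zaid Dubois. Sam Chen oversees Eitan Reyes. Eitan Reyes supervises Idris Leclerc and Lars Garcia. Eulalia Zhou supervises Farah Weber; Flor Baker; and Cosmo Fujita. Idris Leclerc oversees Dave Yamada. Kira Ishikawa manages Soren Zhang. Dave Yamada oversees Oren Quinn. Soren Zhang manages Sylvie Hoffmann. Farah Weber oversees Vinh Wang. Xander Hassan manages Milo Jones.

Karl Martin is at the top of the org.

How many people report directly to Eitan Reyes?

Eitan Reyes directly manages Idris Leclerc, Lars Garcia. That is 2 direct reports.

2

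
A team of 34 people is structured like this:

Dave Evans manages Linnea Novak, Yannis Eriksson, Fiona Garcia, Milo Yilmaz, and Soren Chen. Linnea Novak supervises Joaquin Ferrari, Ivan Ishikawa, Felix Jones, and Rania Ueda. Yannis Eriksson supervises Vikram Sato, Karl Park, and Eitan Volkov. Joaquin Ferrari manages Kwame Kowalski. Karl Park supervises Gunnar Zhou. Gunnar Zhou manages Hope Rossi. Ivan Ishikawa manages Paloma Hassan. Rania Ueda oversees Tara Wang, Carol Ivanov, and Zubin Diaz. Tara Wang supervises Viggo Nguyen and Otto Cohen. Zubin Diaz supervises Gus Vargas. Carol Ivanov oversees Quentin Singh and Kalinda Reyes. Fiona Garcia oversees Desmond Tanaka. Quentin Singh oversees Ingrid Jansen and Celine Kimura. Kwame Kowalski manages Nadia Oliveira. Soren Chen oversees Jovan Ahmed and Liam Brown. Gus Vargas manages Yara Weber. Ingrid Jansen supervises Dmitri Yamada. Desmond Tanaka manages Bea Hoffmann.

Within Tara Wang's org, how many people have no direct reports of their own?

2

The people in Tara Wang's organization with no one reporting to them are Otto Cohen, Viggo Nguyen. That is 2.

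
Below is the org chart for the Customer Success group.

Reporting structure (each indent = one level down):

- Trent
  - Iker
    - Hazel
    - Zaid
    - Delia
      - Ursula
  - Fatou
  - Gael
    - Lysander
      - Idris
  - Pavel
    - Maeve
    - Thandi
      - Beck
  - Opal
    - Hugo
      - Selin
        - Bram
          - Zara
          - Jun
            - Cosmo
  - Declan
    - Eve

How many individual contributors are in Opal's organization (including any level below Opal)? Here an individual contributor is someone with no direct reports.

The people in Opal's organization with no one reporting to them are Cosmo, Zara. That is 2.

2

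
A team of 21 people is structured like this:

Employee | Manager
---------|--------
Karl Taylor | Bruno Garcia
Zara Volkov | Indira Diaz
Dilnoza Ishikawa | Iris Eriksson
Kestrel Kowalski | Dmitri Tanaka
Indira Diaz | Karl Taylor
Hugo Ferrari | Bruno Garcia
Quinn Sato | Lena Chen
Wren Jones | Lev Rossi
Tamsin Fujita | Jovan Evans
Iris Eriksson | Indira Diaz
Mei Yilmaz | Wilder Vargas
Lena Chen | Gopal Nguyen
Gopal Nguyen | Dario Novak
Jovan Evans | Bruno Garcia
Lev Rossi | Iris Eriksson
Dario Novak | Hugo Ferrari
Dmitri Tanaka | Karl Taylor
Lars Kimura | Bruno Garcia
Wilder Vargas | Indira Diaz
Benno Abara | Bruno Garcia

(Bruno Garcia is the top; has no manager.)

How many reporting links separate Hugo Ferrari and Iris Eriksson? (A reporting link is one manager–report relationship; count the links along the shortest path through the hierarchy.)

4

Hugo Ferrari is 1 level below Bruno Garcia, and Iris Eriksson is 3 levels below Bruno Garcia (their lowest common manager). The shortest path runs up from Hugo Ferrari to Bruno Garcia and back down to Iris Eriksson: 1 + 3 = 4 links.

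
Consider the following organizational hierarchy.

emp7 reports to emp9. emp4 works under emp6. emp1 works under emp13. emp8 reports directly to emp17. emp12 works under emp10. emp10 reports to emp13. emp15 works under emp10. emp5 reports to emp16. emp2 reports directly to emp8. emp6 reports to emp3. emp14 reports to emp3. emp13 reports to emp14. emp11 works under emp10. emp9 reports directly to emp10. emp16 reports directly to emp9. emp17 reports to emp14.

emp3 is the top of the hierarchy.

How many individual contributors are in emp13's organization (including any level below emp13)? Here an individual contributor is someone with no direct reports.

6

The people in emp13's organization with no one reporting to them are emp15, emp12, emp11, emp7, emp5, emp1. That is 6.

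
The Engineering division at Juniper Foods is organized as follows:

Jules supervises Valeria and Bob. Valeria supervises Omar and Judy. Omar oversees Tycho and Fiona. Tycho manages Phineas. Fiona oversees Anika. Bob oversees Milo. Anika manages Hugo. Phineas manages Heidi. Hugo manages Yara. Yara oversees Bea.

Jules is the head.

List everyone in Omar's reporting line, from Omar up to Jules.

Omar -> Valeria -> Jules

Omar reports to Valeria. Valeria reports to Jules. Jules is at the top.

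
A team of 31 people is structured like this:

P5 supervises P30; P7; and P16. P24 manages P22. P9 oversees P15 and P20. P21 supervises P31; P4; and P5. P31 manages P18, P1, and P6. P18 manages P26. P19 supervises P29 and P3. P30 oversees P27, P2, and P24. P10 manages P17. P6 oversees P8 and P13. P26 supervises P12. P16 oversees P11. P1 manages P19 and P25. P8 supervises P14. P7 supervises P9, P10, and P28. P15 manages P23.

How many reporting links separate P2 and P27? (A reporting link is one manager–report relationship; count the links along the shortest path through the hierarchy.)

2

P2 is 1 level below P30, and P27 is 1 level below P30 (their lowest common manager). The shortest path runs up from P2 to P30 and back down to P27: 1 + 1 = 2 links.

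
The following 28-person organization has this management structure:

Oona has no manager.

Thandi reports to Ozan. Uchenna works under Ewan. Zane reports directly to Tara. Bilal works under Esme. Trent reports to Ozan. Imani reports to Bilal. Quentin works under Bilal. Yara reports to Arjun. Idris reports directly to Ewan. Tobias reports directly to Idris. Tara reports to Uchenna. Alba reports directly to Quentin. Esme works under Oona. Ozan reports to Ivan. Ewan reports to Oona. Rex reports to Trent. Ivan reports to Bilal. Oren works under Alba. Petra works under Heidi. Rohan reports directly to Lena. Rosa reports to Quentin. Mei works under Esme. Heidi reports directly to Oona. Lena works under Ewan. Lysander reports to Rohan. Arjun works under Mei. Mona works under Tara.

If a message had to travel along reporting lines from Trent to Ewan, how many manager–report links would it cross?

6

Trent is 5 levels below Oona, and Ewan is 1 level below Oona (their lowest common manager). The shortest path runs up from Trent to Oona and back down to Ewan: 5 + 1 = 6 links.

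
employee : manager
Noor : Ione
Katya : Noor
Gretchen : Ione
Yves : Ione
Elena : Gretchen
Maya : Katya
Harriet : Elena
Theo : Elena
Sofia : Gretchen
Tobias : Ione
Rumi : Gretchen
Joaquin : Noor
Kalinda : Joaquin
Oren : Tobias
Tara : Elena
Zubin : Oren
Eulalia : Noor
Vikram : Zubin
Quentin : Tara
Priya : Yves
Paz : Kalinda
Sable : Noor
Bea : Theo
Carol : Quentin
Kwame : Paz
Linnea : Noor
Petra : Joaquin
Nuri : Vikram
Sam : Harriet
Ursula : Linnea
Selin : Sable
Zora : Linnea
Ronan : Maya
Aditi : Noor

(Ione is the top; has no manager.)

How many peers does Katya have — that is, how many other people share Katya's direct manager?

Katya reports to Noor. Noor's other direct reports are Joaquin, Eulalia, Sable, Linnea, Aditi — 5 peers.

5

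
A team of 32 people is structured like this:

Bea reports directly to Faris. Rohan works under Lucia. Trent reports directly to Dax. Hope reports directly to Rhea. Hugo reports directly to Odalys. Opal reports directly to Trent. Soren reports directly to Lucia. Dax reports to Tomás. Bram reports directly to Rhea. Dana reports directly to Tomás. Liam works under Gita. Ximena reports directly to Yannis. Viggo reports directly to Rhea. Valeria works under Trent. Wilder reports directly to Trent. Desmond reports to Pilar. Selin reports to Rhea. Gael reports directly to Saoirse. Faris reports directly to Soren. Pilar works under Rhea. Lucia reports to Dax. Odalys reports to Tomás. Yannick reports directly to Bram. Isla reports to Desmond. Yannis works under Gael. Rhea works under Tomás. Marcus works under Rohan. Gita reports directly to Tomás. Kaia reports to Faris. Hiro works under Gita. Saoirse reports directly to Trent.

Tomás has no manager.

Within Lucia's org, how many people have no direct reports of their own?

3

The people in Lucia's organization with no one reporting to them are Bea, Kaia, Marcus. That is 3.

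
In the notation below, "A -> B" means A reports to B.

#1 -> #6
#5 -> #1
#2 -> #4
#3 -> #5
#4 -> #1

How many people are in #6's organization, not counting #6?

#6 directly manages #1. Under #1: #4, #2, #5, #3 (4). That's 5 in total.

5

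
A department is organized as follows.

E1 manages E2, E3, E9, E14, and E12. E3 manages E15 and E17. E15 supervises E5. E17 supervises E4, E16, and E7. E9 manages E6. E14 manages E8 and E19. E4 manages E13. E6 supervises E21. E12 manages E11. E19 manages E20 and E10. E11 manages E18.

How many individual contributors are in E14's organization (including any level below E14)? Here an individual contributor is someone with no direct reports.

The people in E14's organization with no one reporting to them are E10, E20, E8. That is 3.

3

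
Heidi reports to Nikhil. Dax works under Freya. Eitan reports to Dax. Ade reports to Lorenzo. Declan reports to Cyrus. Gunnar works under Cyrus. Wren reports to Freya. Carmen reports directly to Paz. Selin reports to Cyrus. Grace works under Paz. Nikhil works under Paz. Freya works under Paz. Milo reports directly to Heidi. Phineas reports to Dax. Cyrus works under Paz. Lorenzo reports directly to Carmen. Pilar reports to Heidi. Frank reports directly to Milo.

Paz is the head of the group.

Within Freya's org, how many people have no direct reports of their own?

3

The people in Freya's organization with no one reporting to them are Wren, Eitan, Phineas. That is 3.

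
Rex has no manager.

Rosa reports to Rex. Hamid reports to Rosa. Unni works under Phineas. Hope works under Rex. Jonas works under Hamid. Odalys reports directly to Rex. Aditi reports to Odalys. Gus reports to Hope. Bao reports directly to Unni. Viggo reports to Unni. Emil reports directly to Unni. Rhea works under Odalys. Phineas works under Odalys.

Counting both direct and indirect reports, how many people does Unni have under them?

Unni directly manages Viggo, Bao, Emil. Viggo has no reports. Bao has no reports. Emil has no reports. So Unni's organization is 3 direct reports plus everyone under them: 1 + 1 + 1 = 3.

3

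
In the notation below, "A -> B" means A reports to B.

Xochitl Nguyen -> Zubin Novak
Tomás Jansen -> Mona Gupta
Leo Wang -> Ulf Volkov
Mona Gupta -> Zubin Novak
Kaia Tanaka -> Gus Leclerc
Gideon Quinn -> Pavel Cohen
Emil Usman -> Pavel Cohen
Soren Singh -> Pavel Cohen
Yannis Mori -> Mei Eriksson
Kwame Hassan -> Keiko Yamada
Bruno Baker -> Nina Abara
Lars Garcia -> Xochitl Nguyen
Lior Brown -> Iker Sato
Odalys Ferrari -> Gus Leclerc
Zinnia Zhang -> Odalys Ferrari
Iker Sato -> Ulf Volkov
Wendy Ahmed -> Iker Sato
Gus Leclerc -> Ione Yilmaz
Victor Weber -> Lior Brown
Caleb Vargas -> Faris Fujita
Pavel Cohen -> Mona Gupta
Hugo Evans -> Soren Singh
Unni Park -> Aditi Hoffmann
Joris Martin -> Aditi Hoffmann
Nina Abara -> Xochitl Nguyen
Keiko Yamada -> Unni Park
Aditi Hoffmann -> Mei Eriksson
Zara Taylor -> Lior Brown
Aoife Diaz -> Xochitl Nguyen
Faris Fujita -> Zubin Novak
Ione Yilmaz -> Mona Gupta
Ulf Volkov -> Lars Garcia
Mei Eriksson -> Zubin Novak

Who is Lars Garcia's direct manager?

Lars Garcia reports directly to Xochitl Nguyen.

Xochitl Nguyen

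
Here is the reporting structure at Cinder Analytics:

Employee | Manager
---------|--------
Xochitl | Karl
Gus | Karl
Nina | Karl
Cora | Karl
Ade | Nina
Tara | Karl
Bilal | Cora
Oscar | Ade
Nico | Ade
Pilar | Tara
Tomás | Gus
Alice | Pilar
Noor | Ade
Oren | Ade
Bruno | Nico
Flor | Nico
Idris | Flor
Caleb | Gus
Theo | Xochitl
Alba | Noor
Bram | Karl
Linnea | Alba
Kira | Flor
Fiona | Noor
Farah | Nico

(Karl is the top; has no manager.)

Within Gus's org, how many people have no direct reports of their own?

The people in Gus's organization with no one reporting to them are Caleb, Tomás. That is 2.

2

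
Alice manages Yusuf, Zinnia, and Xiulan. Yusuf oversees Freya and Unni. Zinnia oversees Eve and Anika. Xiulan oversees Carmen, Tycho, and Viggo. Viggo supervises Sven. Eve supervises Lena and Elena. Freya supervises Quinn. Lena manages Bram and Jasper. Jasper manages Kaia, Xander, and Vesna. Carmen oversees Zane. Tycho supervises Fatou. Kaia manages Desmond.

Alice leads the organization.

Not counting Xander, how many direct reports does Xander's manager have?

Xander reports to Jasper. Jasper's other direct reports are Kaia, Vesna — 2 peers.

2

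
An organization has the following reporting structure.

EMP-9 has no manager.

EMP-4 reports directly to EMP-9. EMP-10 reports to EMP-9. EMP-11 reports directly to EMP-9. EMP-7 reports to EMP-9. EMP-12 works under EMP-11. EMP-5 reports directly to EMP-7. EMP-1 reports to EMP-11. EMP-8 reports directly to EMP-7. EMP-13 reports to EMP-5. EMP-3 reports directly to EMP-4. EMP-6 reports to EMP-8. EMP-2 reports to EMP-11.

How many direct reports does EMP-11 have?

3

EMP-11 directly manages EMP-12, EMP-1, EMP-2. That is 3 direct reports.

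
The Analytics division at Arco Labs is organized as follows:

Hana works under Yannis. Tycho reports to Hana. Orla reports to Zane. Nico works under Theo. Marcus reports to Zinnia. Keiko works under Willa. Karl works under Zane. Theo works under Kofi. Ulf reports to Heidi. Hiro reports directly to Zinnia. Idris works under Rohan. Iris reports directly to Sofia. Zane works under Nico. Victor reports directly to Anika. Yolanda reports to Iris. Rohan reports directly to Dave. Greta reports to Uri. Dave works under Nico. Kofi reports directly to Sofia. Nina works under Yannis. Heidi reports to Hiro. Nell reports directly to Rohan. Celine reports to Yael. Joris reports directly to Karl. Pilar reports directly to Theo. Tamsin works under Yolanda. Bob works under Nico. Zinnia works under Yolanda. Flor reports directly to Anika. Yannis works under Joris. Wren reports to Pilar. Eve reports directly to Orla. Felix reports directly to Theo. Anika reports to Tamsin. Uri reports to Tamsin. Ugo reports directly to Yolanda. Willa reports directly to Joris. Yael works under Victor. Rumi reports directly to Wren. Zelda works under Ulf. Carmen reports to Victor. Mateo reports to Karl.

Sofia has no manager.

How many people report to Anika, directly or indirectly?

5

Anika directly manages Victor, Flor. Under Victor: Carmen, Yael, Celine (3). Flor has no reports. So Anika's organization is 2 direct reports plus everyone under them: 4 + 1 = 5.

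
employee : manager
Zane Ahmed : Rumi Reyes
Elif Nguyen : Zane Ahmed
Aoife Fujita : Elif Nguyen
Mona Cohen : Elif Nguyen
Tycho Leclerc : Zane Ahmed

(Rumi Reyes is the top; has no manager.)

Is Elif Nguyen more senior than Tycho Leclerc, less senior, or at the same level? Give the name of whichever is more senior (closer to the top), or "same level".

same level

Both Elif Nguyen and Tycho Leclerc are 2 levels below Rumi Reyes.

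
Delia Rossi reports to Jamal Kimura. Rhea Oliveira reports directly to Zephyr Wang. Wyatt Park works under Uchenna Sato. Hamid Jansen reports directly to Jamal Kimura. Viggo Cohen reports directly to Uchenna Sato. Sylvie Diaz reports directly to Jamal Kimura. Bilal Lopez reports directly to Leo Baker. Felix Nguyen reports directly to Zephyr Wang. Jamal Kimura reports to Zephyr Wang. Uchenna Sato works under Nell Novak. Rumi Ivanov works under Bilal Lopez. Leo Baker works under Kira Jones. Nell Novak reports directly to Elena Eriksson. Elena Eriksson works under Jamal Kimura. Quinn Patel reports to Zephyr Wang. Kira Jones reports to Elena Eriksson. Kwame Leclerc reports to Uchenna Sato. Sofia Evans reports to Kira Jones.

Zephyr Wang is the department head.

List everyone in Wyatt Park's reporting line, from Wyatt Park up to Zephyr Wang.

Wyatt Park reports to Uchenna Sato. Uchenna Sato reports to Nell Novak. Nell Novak reports to Elena Eriksson. Elena Eriksson reports to Jamal Kimura. Jamal Kimura reports to Zephyr Wang. Zephyr Wang is at the top.

Wyatt Park -> Uchenna Sato -> Nell Novak -> Elena Eriksson -> Jamal Kimura -> Zephyr Wang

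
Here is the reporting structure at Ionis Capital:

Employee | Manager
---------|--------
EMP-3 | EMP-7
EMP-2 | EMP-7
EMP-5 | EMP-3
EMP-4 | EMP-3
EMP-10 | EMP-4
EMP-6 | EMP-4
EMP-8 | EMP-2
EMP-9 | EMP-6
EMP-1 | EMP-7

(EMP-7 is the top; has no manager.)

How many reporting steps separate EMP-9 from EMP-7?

Chain from EMP-9 up to EMP-7: EMP-9 → EMP-6 → EMP-4 → EMP-3 → EMP-7. That is 4 steps up, so EMP-9 is 4 levels below EMP-7.

4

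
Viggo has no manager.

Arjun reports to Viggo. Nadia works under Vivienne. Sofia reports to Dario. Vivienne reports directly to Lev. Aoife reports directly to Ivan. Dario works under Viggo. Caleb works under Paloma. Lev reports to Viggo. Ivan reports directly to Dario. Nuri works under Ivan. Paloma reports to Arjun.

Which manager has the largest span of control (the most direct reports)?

Viggo

Direct-report counts: Viggo has 3; Lev has 1; Vivienne has 1; Arjun has 1; Paloma has 1; Dario has 2; Ivan has 2. The largest is 3, held by Viggo.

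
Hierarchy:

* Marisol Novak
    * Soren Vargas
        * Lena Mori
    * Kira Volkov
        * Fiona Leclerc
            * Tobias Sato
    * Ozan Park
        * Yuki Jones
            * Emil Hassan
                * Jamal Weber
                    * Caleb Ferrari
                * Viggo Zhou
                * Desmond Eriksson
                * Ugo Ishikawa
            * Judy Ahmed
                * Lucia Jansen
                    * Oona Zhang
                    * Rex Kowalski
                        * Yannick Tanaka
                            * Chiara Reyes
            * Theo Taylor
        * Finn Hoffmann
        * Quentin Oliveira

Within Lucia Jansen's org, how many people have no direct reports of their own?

The people in Lucia Jansen's organization with no one reporting to them are Chiara Reyes, Oona Zhang. That is 2.

2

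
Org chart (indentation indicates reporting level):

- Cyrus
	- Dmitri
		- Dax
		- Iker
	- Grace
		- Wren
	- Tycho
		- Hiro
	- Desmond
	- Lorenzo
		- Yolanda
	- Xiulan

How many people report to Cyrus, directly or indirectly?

Cyrus directly manages Dmitri, Grace, Tycho, Desmond, Lorenzo, Xiulan. Under Dmitri: Iker, Dax (2). Under Grace: Wren (1). Under Tycho: Hiro (1). Desmond has no reports. Under Lorenzo: Yolanda (1). Xiulan has no reports. So Cyrus's organization is 6 direct reports plus everyone under them: 3 + 2 + 2 + 1 + 2 + 1 = 11.

11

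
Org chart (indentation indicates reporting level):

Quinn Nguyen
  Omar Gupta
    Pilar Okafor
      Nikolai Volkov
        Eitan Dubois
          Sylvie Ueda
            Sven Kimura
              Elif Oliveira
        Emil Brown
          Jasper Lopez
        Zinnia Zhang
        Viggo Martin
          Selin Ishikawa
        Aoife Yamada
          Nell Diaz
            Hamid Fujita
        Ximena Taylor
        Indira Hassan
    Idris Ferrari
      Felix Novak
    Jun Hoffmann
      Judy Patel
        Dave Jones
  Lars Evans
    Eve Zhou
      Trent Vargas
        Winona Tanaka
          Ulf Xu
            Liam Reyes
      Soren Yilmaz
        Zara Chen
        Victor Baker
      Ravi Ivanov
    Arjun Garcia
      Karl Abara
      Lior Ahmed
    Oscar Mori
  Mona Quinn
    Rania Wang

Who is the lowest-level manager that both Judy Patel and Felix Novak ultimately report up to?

Judy Patel's chain of managers is Jun Hoffmann, Omar Gupta, Quinn Nguyen. Felix Novak's chain of managers is Idris Ferrari, Omar Gupta, Quinn Nguyen. The first manager that appears in both chains is Omar Gupta.

Omar Gupta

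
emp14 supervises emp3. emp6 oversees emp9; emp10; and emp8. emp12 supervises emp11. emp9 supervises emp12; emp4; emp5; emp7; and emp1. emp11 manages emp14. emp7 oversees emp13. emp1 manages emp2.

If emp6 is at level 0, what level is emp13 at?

3

Chain from emp13 up to emp6: emp13 → emp7 → emp9 → emp6. That is 3 steps up, so emp13 is 3 levels below emp6.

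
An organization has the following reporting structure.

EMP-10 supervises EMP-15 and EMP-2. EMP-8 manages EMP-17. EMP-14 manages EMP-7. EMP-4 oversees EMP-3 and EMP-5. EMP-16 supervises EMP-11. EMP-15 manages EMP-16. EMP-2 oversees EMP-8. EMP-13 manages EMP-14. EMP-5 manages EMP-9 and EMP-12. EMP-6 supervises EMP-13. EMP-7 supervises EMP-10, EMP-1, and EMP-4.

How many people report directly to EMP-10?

2

EMP-10 directly manages EMP-2, EMP-15. That is 2 direct reports.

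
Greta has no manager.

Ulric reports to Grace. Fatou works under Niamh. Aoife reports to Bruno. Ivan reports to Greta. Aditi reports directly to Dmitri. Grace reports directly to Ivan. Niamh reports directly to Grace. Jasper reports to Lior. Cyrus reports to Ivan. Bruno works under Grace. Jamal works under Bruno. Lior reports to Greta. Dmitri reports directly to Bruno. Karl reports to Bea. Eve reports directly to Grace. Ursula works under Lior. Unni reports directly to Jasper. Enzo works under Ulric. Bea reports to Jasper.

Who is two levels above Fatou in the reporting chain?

Fatou reports to Niamh, and Niamh reports to Grace. So Fatou's skip-level manager is Grace.

Grace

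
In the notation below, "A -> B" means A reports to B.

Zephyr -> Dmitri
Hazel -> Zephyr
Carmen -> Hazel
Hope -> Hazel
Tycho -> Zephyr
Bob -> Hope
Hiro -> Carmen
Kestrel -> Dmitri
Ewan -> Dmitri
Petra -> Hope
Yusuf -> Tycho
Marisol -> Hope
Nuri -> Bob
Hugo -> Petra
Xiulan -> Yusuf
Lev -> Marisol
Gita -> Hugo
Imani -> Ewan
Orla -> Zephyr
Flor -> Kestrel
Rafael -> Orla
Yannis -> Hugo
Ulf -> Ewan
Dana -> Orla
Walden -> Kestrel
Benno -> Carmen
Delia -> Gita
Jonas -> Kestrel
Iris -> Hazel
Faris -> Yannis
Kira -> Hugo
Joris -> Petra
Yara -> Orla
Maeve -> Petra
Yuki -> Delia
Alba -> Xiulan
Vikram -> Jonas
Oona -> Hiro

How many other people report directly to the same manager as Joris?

Joris reports to Petra. Petra's other direct reports are Hugo, Maeve — 2 peers.

2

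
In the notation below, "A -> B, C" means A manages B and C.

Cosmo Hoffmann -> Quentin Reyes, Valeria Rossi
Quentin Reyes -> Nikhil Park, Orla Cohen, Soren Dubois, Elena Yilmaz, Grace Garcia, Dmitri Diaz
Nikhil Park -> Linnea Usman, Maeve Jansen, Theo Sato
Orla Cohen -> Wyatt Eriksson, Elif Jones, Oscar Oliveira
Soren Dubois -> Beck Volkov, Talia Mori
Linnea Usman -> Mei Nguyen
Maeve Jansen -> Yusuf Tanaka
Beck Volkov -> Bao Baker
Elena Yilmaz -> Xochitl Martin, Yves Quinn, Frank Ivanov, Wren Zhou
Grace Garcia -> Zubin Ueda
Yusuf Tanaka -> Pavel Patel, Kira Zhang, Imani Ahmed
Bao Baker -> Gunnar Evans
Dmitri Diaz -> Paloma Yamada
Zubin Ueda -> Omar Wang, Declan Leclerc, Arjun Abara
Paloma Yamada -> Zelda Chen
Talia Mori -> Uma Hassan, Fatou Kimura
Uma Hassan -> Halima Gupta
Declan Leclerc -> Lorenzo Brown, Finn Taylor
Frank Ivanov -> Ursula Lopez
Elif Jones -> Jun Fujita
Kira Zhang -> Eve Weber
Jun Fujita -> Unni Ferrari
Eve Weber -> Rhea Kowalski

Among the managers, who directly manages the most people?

Direct-report counts: Cosmo Hoffmann has 2; Quentin Reyes has 6; Dmitri Diaz has 1; Paloma Yamada has 1; Grace Garcia has 1; Zubin Ueda has 3; Declan Leclerc has 2; Elena Yilmaz has 4; Frank Ivanov has 1; Soren Dubois has 2; Talia Mori has 2; Uma Hassan has 1; Beck Volkov has 1; Bao Baker has 1; Orla Cohen has 3; Elif Jones has 1; Jun Fujita has 1; Nikhil Park has 3; Maeve Jansen has 1; Yusuf Tanaka has 3; Kira Zhang has 1; Eve Weber has 1; Linnea Usman has 1. The largest is 6, held by Quentin Reyes.

Quentin Reyes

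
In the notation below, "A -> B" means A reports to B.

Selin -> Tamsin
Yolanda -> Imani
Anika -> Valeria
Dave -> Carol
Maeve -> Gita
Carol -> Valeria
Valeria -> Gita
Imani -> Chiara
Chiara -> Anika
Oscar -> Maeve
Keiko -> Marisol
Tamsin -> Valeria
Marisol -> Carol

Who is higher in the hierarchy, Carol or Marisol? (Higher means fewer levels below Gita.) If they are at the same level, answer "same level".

Carol is 2 levels below Gita; Marisol is 3. Carol is higher.

Carol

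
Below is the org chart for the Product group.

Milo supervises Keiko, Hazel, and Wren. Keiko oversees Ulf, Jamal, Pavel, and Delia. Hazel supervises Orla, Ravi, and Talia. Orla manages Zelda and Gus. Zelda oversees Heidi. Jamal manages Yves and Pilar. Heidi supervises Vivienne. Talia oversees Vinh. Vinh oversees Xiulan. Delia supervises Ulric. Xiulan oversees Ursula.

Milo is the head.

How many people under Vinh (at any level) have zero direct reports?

1

The only person in Vinh's organization with no one reporting to them is Ursula. That is 1.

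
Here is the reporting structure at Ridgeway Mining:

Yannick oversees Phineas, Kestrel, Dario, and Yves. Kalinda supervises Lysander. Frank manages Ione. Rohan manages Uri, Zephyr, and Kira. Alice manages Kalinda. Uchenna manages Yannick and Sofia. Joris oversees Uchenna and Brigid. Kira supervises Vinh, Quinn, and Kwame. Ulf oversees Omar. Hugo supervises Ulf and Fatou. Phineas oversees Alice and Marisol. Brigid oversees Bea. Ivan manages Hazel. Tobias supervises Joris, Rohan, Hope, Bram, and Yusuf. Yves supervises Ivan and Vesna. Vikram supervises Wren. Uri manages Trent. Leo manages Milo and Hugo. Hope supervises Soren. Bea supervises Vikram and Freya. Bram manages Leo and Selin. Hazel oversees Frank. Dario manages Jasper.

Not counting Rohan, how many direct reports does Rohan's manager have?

Rohan reports to Tobias. Tobias's other direct reports are Joris, Hope, Bram, Yusuf — 4 peers.

4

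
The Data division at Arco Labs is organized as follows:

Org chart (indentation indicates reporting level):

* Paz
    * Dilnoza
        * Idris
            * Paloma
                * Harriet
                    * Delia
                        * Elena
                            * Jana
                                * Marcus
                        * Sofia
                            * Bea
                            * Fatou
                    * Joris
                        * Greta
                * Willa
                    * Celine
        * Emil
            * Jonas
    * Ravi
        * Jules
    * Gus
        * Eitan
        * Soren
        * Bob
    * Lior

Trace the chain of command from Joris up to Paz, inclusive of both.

Joris reports to Harriet. Harriet reports to Paloma. Paloma reports to Idris. Idris reports to Dilnoza. Dilnoza reports to Paz. Paz is at the top.

Joris -> Harriet -> Paloma -> Idris -> Dilnoza -> Paz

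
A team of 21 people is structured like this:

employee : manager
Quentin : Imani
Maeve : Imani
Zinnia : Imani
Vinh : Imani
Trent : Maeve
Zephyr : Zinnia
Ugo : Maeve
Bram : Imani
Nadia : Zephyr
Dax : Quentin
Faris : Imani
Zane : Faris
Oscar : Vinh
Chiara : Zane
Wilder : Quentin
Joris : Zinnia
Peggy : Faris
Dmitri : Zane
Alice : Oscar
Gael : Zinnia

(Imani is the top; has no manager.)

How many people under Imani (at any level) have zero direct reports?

12

The people in Imani's organization with no one reporting to them are Peggy, Dmitri, Chiara, Bram, Alice, Gael, Joris, Nadia, Ugo, Trent, Wilder, Dax. That is 12.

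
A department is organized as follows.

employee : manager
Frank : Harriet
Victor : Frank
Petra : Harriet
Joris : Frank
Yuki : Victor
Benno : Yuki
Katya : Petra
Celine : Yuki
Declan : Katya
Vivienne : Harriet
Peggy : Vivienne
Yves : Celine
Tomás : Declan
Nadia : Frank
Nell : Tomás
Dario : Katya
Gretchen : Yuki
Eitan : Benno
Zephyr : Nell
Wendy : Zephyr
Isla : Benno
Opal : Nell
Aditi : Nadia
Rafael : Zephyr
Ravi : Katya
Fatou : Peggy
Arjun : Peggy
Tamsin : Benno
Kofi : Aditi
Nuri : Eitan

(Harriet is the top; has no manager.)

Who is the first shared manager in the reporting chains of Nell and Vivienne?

Harriet

Nell's chain of managers is Tomás, Declan, Katya, Petra, Harriet. Vivienne's chain of managers is Harriet. The first manager that appears in both chains is Harriet.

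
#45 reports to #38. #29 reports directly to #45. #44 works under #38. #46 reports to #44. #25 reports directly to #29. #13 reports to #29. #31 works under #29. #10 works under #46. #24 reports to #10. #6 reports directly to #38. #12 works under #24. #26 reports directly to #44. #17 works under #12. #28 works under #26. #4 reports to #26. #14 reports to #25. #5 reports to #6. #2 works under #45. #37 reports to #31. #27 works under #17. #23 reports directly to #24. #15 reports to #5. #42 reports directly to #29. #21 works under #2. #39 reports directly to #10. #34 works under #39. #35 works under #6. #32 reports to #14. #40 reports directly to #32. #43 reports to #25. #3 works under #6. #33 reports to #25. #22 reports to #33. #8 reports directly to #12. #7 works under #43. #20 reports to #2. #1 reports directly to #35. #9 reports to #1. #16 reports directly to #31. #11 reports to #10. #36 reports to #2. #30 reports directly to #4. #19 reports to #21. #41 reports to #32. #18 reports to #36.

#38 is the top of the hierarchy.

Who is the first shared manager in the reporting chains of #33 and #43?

#33's chain of managers is #25, #29, #45, #38. #43's chain of managers is #25, #29, #45, #38. The first manager that appears in both chains is #25.

#25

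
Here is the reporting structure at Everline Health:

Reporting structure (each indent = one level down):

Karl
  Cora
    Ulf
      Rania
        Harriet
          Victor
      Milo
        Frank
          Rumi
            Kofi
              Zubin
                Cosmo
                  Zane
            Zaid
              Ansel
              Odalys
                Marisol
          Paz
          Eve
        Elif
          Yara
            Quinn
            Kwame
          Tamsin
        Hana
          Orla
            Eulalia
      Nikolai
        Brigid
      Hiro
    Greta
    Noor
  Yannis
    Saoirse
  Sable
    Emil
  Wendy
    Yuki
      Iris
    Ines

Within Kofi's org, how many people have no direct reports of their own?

The only person in Kofi's organization with no one reporting to them is Zane. That is 1.

1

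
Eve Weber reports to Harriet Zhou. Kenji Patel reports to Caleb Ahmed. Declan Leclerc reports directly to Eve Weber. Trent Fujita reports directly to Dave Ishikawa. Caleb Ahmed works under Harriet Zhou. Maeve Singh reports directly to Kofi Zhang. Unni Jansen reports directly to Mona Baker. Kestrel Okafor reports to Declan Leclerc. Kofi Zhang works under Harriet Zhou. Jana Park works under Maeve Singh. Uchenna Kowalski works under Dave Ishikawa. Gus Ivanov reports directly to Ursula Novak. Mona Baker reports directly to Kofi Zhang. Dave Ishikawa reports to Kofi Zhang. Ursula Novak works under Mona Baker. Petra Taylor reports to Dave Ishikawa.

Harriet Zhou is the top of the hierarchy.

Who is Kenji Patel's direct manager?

Kenji Patel reports directly to Caleb Ahmed.

Caleb Ahmed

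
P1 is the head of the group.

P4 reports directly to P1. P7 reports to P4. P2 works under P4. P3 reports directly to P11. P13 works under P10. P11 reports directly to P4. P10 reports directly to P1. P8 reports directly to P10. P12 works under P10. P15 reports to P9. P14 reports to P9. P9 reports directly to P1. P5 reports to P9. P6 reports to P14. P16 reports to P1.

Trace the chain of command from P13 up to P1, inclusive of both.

P13 -> P10 -> P1

P13 reports to P10. P10 reports to P1. P1 is at the top.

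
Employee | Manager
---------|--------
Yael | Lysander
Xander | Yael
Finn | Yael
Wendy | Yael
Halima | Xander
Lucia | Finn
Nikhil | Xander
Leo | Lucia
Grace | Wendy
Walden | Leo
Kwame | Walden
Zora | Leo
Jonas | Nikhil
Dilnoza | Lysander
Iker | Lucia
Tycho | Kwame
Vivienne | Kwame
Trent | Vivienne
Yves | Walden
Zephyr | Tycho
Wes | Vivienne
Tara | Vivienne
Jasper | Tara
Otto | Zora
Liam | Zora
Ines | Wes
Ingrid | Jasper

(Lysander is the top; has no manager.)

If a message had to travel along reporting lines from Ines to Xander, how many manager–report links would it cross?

Ines is 8 levels below Yael, and Xander is 1 level below Yael (their lowest common manager). The shortest path runs up from Ines to Yael and back down to Xander: 8 + 1 = 9 links.

9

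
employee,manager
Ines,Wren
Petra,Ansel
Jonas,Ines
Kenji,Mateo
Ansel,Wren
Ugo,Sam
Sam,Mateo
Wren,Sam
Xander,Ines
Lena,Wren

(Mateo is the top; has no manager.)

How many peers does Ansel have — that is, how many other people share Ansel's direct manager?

Ansel reports to Wren. Wren's other direct reports are Ines, Lena — 2 peers.

2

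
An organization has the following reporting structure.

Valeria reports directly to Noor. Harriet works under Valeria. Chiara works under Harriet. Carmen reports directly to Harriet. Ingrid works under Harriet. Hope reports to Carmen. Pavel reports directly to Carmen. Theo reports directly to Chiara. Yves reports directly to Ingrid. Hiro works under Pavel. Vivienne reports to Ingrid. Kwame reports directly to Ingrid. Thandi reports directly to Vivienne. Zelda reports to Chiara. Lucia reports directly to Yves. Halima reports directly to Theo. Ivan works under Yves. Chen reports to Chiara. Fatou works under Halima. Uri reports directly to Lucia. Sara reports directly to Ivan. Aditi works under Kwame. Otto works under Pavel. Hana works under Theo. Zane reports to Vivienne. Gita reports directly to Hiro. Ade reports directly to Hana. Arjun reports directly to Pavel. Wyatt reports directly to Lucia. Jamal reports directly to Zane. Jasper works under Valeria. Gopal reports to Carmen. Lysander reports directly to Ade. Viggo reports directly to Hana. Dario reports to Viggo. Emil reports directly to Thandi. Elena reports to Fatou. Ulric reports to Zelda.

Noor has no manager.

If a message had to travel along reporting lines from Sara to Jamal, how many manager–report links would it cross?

Sara is 3 levels below Ingrid, and Jamal is 3 levels below Ingrid (their lowest common manager). The shortest path runs up from Sara to Ingrid and back down to Jamal: 3 + 3 = 6 links.

6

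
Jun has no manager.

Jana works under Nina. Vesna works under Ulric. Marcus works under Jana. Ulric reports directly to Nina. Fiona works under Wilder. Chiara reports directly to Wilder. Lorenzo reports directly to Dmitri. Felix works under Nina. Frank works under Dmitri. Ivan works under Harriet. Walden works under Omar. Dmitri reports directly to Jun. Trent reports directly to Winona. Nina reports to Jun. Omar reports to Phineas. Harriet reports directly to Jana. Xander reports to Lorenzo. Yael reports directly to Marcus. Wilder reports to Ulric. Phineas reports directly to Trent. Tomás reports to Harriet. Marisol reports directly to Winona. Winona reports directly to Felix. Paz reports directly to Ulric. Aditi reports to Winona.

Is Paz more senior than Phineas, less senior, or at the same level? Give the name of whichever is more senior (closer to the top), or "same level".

Paz

Paz is 3 levels below Jun; Phineas is 5. Paz is higher.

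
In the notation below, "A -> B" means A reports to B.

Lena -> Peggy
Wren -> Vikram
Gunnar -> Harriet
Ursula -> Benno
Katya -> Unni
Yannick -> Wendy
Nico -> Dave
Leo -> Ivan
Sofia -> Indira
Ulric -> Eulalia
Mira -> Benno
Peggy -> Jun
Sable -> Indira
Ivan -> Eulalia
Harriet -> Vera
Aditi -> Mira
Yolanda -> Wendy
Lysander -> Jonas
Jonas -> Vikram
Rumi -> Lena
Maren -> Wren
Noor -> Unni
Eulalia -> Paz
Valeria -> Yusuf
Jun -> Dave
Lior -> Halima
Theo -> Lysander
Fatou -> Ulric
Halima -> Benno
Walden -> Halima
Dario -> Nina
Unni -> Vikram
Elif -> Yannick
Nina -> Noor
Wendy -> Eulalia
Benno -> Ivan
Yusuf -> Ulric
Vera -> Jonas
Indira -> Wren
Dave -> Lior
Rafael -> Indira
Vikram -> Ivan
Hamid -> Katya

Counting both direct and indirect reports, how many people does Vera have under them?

2

Vera directly manages Harriet. Under Harriet: Gunnar (1). That's 2 in total.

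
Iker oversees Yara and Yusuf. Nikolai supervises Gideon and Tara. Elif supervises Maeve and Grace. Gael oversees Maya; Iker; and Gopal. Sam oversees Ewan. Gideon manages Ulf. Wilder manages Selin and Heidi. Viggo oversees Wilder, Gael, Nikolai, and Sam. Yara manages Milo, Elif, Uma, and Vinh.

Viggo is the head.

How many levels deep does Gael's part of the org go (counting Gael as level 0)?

The longest chain under Gael runs Gael → Iker → Yara → Elif → Grace, which is 4 levels below Gael.

4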